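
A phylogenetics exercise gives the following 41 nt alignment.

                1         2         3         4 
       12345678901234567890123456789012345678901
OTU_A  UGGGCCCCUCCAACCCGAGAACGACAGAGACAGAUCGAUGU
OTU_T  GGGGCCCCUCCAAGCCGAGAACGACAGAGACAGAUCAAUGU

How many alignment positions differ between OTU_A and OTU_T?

3

Mismatches occur at site 1 (U/G), site 14 (C/G), site 37 (G/A).
That gives 3 mismatches out of 41 aligned sites, so the Hamming distance is 3.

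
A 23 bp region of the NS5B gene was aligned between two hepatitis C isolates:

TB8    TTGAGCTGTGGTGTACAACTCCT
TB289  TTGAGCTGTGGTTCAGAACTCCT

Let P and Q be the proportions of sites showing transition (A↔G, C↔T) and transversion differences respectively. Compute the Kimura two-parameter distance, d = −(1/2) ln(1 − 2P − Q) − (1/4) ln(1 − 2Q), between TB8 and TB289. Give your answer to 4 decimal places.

Mismatches occur at site 13 (G→T, transversion), site 14 (T→C, transition), site 16 (C→G, transversion).
Of the 3 differences, 1 transition and 2 transversions over 23 sites: P = 1/23 = 0.043478, Q = 2/23 = 0.086957.
d = −0.5·ln(0.826087) − 0.25·ln(0.826086) = −0.5·(-0.191055) − 0.25·(-0.191056) = 0.1433.

0.1433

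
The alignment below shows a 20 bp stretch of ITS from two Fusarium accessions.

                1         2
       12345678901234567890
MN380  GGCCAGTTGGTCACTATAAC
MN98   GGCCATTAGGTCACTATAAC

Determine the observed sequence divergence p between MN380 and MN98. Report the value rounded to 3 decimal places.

0.100

Differing sites — 6:G/T; 8:T/A.
There are 2 differences over 20 sites, so p = 2/20 = 0.100.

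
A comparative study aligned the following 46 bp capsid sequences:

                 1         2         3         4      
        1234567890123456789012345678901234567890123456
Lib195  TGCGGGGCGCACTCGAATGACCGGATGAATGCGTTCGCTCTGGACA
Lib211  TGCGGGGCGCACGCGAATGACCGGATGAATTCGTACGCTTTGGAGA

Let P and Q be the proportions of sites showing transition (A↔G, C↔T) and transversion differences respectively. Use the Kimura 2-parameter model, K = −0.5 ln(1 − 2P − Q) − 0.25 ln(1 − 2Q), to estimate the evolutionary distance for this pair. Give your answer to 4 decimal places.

The sequences differ at positions 13 (T/G, transversion), 31 (G/T, transversion), 35 (T/A, transversion), 40 (C/T, transition), 45 (C/G, transversion).
Of the 5 differences, 1 transition and 4 transversions over 46 sites: P = 1/46 = 0.021739, Q = 4/46 = 0.086957.
d = −0.5·ln(0.869565) − 0.25·ln(0.826086) = −0.5·(-0.139762) − 0.25·(-0.191056) = 0.1176.

0.1176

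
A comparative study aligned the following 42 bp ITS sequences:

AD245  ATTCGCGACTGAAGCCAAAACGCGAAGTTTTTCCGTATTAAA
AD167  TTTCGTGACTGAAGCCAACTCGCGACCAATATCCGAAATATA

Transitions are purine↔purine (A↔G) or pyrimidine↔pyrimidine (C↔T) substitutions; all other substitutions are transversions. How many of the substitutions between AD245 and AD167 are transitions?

1

The sequences differ at positions 1 (A/T, transversion), 6 (C/T, transition), 19 (A/C, transversion), 20 (A/T, transversion), 26 (A/C, transversion), 27 (G/C, transversion), 28 (T/A, transversion), 29 (T/A, transversion), 31 (T/A, transversion), 36 (T/A, transversion), 38 (T/A, transversion), 41 (A/T, transversion).
Of the 12 differences, 1 transition and 11 transversions, so the answer is 1.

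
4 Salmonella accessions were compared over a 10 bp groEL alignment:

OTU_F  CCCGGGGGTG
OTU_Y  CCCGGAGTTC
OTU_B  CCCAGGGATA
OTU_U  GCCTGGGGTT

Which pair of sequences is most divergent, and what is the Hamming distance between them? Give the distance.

Pairwise Hamming distances:
  OTU_F vs OTU_Y: 3
  OTU_F vs OTU_B: 3
  OTU_F vs OTU_U: 3
  OTU_Y vs OTU_B: 4
  OTU_Y vs OTU_U: 5
  OTU_B vs OTU_U: 4
The largest is 5, between OTU_Y and OTU_U.

5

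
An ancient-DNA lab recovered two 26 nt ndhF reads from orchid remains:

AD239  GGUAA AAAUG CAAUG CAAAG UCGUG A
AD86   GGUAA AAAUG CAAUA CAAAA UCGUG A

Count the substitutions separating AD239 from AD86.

2

Differing sites — 15:G/A; 20:G/A.
That gives 2 mismatches out of 26 aligned sites, so the Hamming distance is 2.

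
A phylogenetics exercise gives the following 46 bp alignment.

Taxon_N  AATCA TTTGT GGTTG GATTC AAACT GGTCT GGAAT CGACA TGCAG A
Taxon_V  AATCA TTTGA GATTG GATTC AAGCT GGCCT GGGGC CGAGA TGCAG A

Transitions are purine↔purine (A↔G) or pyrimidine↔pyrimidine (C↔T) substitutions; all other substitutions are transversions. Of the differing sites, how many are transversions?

2

The sequences differ at positions 10 (T/A, transversion), 12 (G/A, transition), 23 (A/G, transition), 28 (T/C, transition), 33 (A/G, transition), 34 (A/G, transition), 35 (T/C, transition), 39 (C/G, transversion).
Of the 8 differences, 6 transitions and 2 transversions, so the answer is 2.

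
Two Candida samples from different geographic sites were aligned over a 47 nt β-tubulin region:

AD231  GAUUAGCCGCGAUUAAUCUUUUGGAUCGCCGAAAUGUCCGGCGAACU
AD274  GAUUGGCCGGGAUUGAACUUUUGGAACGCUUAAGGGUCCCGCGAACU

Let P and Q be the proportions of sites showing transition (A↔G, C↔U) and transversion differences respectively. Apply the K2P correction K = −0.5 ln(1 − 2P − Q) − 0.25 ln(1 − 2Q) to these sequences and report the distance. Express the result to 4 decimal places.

0.2505

The sequences differ at positions 5 (A/G, transition), 10 (C/G, transversion), 15 (A/G, transition), 17 (U/A, transversion), 26 (U/A, transversion), 30 (C/U, transition), 31 (G/U, transversion), 34 (A/G, transition), 35 (U/G, transversion), 40 (G/C, transversion).
Of the 10 differences, 4 transitions and 6 transversions over 47 sites: P = 4/47 = 0.085106, Q = 6/47 = 0.127660.
d = −0.5·ln(0.702128) − 0.25·ln(0.744680) = −0.5·(-0.353640) − 0.25·(-0.294801) = 0.2505.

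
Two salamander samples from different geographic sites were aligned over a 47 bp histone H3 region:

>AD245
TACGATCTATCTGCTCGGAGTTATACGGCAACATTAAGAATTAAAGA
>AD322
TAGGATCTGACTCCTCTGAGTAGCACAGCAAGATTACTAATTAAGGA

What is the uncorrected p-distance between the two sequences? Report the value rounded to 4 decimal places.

Mismatches occur at site 3 (C↔G), site 9 (A↔G), site 10 (T↔A), site 13 (G↔C), site 17 (G↔T), site 22 (T↔A), site 23 (A↔G), site 24 (T↔C), site 27 (G↔A), site 32 (C↔G), site 37 (A↔C), site 38 (G↔T), site 45 (A↔G).
There are 13 differences over 47 sites, so p = 13/47 = 0.2766.

0.2766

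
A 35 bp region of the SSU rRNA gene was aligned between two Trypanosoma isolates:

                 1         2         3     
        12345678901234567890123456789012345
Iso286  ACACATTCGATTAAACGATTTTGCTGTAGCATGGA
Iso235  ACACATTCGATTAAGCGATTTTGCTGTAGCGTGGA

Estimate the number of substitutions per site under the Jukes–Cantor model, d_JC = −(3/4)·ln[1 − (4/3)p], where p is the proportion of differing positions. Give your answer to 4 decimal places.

Mismatches occur at site 15 (A↔G), site 31 (A↔G).
p = 2/35 = 0.057143.
d = −0.75 · ln(1 − (4/3)·0.057143) = −0.75 · ln(0.923809) = −0.75 · (-0.079250) = 0.0594.

0.0594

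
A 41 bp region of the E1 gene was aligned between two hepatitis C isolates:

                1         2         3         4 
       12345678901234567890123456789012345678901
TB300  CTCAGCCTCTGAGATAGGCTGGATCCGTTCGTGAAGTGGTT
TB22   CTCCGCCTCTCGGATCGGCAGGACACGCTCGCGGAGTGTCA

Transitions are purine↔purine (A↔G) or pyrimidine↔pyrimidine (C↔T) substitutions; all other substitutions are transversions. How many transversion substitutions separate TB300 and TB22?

7

Mismatches occur at site 4 (A↔C, transversion), site 11 (G↔C, transversion), site 12 (A↔G, transition), site 16 (A↔C, transversion), site 20 (T↔A, transversion), site 24 (T↔C, transition), site 25 (C↔A, transversion), site 28 (T↔C, transition), site 32 (T↔C, transition), site 34 (A↔G, transition), site 39 (G↔T, transversion), site 40 (T↔C, transition), site 41 (T↔A, transversion).
Of the 13 differences, 6 transitions and 7 transversions, so the answer is 7.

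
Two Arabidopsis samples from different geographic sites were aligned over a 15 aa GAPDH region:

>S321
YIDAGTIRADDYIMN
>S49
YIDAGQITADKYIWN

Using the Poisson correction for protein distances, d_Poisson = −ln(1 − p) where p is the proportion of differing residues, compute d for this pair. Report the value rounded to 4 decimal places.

Mismatches occur at site 6 (T/Q), site 8 (R/T), site 11 (D/K), site 14 (M/W).
p = 4/15 = 0.266667.
d = −ln(1 − 0.266667) = −ln(0.733333) = 0.3102.

0.3102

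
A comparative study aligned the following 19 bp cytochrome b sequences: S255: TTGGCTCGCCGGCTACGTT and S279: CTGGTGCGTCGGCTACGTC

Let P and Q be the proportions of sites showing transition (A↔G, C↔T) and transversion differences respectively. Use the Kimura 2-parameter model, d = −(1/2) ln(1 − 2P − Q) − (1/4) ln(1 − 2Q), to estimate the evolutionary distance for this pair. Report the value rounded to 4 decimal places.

Differing sites — 1:T/C (Ti); 5:C/T (Ti); 6:T/G (Tv); 9:C/T (Ti); 19:T/C (Ti).
Of the 5 differences, 4 transitions and 1 transversion over 19 sites: P = 4/19 = 0.210526, Q = 1/19 = 0.052632.
d = −0.5·ln(0.526316) − 0.25·ln(0.894736) = −0.5·(-0.641853) − 0.25·(-0.111227) = 0.3487.

0.3487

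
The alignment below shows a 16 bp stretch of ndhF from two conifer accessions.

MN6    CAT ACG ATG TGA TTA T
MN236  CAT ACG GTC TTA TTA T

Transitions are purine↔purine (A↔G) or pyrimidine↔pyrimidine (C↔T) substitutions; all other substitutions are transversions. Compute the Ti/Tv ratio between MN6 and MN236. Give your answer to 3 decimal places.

The sequences differ at positions 7 (A/G, transition), 9 (G/C, transversion), 11 (G/T, transversion).
Of the 3 differences, 1 transition and 2 transversions, so Ti/Tv = 1/2 = 0.500.

0.500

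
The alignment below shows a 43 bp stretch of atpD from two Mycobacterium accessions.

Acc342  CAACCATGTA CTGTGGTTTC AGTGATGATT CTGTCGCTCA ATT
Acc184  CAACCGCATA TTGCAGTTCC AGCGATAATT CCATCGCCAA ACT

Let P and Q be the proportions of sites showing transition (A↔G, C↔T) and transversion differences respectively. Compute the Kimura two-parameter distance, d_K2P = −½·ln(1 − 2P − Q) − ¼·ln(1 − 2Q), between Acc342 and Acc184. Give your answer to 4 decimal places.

0.5062

Mismatches occur at site 6 (A/G, transition), site 7 (T/C, transition), site 8 (G/A, transition), site 11 (C/T, transition), site 14 (T/C, transition), site 15 (G/A, transition), site 19 (T/C, transition), site 23 (T/C, transition), site 27 (G/A, transition), site 32 (T/C, transition), site 33 (G/A, transition), site 38 (T/C, transition), site 39 (C/A, transversion), site 42 (T/C, transition).
Of the 14 differences, 13 transitions and 1 transversion over 43 sites: P = 13/43 = 0.302326, Q = 1/43 = 0.023256.
d = −0.5·ln(0.372092) − 0.25·ln(0.953488) = −0.5·(-0.988614) − 0.25·(-0.047628) = 0.5062.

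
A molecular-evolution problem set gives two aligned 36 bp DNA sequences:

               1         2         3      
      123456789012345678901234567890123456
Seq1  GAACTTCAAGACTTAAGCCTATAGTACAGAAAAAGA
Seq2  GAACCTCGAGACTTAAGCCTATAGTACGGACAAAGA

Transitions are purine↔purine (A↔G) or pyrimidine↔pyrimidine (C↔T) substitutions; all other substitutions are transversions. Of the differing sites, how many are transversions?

Differing sites — 5:T/C (Ti); 8:A/G (Ti); 28:A/G (Ti); 31:A/C (Tv).
Of the 4 differences, 3 transitions and 1 transversion, so the answer is 1.

1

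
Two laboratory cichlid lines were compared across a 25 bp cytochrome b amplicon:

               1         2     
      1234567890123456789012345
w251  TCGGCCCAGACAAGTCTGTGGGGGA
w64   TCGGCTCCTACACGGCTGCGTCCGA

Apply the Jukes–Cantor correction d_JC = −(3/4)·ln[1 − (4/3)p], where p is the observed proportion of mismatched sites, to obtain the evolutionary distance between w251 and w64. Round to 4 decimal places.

Differing sites — 6:C/T; 8:A/C; 9:G/T; 13:A/C; 15:T/G; 19:T/C; 21:G/T; 22:G/C; 23:G/C.
p = 9/25 = 0.360000.
d = −0.75 · ln(1 − (4/3)·0.360000) = −0.75 · ln(0.520000) = −0.75 · (-0.653926) = 0.4904.

0.4904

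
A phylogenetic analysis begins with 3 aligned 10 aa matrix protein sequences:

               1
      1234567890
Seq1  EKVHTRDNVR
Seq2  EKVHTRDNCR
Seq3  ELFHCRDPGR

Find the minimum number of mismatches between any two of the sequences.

1

Pairwise Hamming distances:
  Seq1 vs Seq2: 1
  Seq1 vs Seq3: 5
  Seq2 vs Seq3: 5
The smallest is 1, between Seq1 and Seq2.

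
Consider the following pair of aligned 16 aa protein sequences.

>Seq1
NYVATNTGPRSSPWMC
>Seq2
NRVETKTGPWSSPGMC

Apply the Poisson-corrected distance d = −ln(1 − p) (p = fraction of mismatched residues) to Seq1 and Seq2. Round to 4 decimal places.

0.3747

Mismatches occur at site 2 (Y↔R), site 4 (A↔E), site 6 (N↔K), site 10 (R↔W), site 14 (W↔G).
p = 5/16 = 0.312500.
d = −ln(1 − 0.312500) = −ln(0.687500) = 0.3747.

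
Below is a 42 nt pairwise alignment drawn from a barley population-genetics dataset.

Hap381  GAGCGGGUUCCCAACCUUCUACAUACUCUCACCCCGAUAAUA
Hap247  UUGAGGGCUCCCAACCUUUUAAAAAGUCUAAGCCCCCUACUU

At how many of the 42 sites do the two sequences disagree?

14

Differing sites — 1:G/U; 2:A/U; 4:C/A; 8:U/C; 19:C/U; 22:C/A; 24:U/A; 26:C/G; 30:C/A; 32:C/G; 36:G/C; 37:A/C; 40:A/C; 42:A/U.
That gives 14 mismatches out of 42 aligned sites, so the Hamming distance is 14.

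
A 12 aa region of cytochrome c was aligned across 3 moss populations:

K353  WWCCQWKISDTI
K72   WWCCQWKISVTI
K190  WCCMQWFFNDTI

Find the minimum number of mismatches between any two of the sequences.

Pairwise Hamming distances:
  K353 vs K72: 1
  K353 vs K190: 5
  K72 vs K190: 6
The smallest is 1, between K353 and K72.

1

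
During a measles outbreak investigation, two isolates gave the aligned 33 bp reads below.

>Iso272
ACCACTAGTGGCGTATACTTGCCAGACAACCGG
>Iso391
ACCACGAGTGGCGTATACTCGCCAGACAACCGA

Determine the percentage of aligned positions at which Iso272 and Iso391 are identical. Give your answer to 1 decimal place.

90.9%

The sequences differ at positions 6 (T/G), 20 (T/C), 33 (G/A).
30 of the 33 sites match, so the percent identity is 30/33 × 100 = 90.9%.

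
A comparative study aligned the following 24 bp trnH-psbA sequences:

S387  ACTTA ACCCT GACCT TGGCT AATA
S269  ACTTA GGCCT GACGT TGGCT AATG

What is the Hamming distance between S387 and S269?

4

The sequences differ at positions 6 (A/G), 7 (C/G), 14 (C/G), 24 (A/G).
That gives 4 mismatches out of 24 aligned sites, so the Hamming distance is 4.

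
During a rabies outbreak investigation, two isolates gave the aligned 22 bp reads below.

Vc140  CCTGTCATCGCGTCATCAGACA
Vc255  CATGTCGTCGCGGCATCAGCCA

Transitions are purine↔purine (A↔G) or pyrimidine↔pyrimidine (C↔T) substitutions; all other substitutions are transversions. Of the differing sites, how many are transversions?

3

Differing sites — 2:C/A (Tv); 7:A/G (Ti); 13:T/G (Tv); 20:A/C (Tv).
Of the 4 differences, 1 transition and 3 transversions, so the answer is 3.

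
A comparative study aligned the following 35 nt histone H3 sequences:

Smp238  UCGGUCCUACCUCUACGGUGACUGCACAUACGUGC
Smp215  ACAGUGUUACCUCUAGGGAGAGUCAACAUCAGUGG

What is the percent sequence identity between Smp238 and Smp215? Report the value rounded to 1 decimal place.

Mismatches occur at site 1 (U→A), site 3 (G→A), site 6 (C→G), site 7 (C→U), site 16 (C→G), site 19 (U→A), site 22 (C→G), site 24 (G→C), site 25 (C→A), site 30 (A→C), site 31 (C→A), site 35 (C→G).
23 of the 35 sites match, so the percent identity is 23/35 × 100 = 65.7%.

65.7%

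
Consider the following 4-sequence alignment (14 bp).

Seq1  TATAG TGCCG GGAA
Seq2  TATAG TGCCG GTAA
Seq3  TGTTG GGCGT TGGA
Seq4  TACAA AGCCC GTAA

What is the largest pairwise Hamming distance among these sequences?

Pairwise Hamming distances:
  Seq1 vs Seq2: 1
  Seq1 vs Seq3: 7
  Seq1 vs Seq4: 5
  Seq2 vs Seq3: 8
  Seq2 vs Seq4: 4
  Seq3 vs Seq4: 10
The largest is 10, between Seq3 and Seq4.

10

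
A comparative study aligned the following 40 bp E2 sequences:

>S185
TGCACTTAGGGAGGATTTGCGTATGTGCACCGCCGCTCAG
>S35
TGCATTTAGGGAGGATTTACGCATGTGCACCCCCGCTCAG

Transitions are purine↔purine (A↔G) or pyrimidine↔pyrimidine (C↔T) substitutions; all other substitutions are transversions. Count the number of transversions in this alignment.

The sequences differ at positions 5 (C/T, transition), 19 (G/A, transition), 22 (T/C, transition), 32 (G/C, transversion).
Of the 4 differences, 3 transitions and 1 transversion, so the answer is 1.

1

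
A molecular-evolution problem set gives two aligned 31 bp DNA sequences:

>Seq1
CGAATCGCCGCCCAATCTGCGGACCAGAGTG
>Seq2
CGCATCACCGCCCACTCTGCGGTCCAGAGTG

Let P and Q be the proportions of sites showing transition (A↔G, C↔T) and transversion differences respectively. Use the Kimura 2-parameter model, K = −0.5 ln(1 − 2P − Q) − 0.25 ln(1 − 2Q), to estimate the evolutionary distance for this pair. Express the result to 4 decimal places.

Mismatches occur at site 3 (A/C, transversion), site 7 (G/A, transition), site 15 (A/C, transversion), site 23 (A/T, transversion).
Of the 4 differences, 1 transition and 3 transversions over 31 sites: P = 1/31 = 0.032258, Q = 3/31 = 0.096774.
d = −0.5·ln(0.838710) − 0.25·ln(0.806452) = −0.5·(-0.175890) − 0.25·(-0.215111) = 0.1417.

0.1417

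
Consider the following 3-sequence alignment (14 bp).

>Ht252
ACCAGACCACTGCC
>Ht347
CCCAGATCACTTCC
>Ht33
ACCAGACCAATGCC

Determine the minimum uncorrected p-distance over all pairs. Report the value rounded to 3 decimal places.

Pairwise Hamming distances:
  Ht252 vs Ht347: 3
  Ht252 vs Ht33: 1
  Ht347 vs Ht33: 4
The smallest is 1 mismatch, between Ht252 and Ht33; p = 1/14 = 0.071.

0.071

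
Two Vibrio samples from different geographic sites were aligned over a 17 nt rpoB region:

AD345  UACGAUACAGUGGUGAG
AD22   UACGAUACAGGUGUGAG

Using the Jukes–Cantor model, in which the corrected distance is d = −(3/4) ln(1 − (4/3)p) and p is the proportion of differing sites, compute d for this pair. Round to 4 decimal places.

0.1280

Differing sites — 11:U/G; 12:G/U.
p = 2/17 = 0.117647.
d = −0.75 · ln(1 − (4/3)·0.117647) = −0.75 · ln(0.843137) = −0.75 · (-0.170626) = 0.1280.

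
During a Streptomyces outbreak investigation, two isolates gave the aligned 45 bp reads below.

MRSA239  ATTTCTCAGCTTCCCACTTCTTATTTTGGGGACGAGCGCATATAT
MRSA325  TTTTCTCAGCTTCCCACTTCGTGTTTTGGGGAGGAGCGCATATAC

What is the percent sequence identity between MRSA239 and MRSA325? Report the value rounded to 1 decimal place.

Mismatches occur at site 1 (A/T), site 21 (T/G), site 23 (A/G), site 33 (C/G), site 45 (T/C).
40 of the 45 sites match, so the percent identity is 40/45 × 100 = 88.9%.

88.9%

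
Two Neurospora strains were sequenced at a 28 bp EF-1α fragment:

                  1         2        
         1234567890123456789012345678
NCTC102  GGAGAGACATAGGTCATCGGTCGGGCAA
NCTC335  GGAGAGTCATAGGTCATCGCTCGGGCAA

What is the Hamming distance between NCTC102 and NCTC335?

Mismatches occur at site 7 (A↔T), site 20 (G↔C).
That gives 2 mismatches out of 28 aligned sites, so the Hamming distance is 2.

2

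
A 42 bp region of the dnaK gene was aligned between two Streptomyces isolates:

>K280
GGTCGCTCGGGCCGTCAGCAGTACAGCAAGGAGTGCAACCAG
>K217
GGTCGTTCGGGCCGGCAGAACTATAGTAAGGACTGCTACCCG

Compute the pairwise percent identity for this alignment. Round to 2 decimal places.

78.57%

The sequences differ at positions 6 (C/T), 15 (T/G), 19 (C/A), 21 (G/C), 24 (C/T), 27 (C/T), 33 (G/C), 37 (A/T), 41 (A/C).
33 of the 42 sites match, so the percent identity is 33/42 × 100 = 78.57%.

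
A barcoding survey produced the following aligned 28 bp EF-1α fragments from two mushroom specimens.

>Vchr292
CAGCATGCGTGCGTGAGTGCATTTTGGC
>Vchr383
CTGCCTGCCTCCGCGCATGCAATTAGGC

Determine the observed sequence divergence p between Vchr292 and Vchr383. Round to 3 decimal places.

0.321

The sequences differ at positions 2 (A/T), 5 (A/C), 9 (G/C), 11 (G/C), 14 (T/C), 16 (A/C), 17 (G/A), 22 (T/A), 25 (T/A).
There are 9 differences over 28 sites, so p = 9/28 = 0.321.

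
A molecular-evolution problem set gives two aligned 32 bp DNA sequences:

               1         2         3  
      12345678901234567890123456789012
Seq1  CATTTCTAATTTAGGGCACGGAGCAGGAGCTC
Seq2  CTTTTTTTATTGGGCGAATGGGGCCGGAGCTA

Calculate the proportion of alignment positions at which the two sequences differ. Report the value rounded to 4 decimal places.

0.3438

Differing sites — 2:A/T; 6:C/T; 8:A/T; 12:T/G; 13:A/G; 15:G/C; 17:C/A; 19:C/T; 22:A/G; 25:A/C; 32:C/A.
There are 11 differences over 32 sites, so p = 11/32 = 0.3438.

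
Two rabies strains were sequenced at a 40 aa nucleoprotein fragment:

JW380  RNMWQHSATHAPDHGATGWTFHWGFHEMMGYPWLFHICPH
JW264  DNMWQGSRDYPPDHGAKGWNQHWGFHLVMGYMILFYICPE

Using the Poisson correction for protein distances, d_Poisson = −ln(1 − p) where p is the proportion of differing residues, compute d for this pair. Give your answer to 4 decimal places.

Mismatches occur at site 1 (R→D), site 6 (H→G), site 8 (A→R), site 9 (T→D), site 10 (H→Y), site 11 (A→P), site 17 (T→K), site 20 (T→N), site 21 (F→Q), site 27 (E→L), site 28 (M→V), site 32 (P→M), site 33 (W→I), site 36 (H→Y), site 40 (H→E).
p = 15/40 = 0.375000.
d = −ln(1 − 0.375000) = −ln(0.625000) = 0.4700.

0.4700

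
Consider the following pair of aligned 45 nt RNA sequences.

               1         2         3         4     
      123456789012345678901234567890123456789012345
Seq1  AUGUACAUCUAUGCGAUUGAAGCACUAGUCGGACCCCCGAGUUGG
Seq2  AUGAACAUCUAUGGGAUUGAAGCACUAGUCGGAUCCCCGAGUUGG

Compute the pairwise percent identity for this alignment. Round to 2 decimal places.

93.33%

The sequences differ at positions 4 (U/A), 14 (C/G), 34 (C/U).
42 of the 45 sites match, so the percent identity is 42/45 × 100 = 93.33%.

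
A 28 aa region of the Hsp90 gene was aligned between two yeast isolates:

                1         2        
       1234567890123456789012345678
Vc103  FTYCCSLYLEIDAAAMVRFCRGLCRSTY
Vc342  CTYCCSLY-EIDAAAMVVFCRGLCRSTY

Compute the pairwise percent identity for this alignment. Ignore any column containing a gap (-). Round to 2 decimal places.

92.59%

Excluding the 1 gap column leaves 27 comparable sites.
Differing sites — 1:F/C; 18:R/V.
25 of the 27 comparable sites match, so the percent identity is 25/27 × 100 = 92.59%.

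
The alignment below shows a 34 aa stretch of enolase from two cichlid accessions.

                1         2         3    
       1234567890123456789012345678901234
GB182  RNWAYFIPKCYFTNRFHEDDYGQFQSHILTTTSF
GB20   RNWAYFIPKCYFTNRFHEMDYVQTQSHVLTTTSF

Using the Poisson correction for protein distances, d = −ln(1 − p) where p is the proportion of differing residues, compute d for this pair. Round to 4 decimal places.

The sequences differ at positions 19 (D/M), 22 (G/V), 24 (F/T), 28 (I/V).
p = 4/34 = 0.117647.
d = −ln(1 − 0.117647) = −ln(0.882353) = 0.1252.

0.1252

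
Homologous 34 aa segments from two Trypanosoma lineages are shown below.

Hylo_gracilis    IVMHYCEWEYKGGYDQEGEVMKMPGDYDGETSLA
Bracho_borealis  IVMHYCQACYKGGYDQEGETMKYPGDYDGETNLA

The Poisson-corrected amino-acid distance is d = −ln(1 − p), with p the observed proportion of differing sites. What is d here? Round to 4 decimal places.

0.1942

Differing sites — 7:E/Q; 8:W/A; 9:E/C; 20:V/T; 23:M/Y; 32:S/N.
p = 6/34 = 0.176471.
d = −ln(1 − 0.176471) = −ln(0.823529) = 0.1942.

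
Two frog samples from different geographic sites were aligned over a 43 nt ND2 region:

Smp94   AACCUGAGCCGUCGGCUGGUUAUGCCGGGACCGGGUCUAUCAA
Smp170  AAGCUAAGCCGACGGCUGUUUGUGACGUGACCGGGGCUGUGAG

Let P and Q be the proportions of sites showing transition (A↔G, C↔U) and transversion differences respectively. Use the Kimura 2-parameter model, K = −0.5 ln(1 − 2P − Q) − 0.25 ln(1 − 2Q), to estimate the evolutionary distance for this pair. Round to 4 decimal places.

Differing sites — 3:C/G (Tv); 6:G/A (Ti); 12:U/A (Tv); 19:G/U (Tv); 22:A/G (Ti); 25:C/A (Tv); 28:G/U (Tv); 36:U/G (Tv); 39:A/G (Ti); 41:C/G (Tv); 43:A/G (Ti).
Of the 11 differences, 4 transitions and 7 transversions over 43 sites: P = 4/43 = 0.093023, Q = 7/43 = 0.162791.
d = −0.5·ln(0.651163) − 0.25·ln(0.674418) = −0.5·(-0.428995) − 0.25·(-0.393905) = 0.3130.

0.3130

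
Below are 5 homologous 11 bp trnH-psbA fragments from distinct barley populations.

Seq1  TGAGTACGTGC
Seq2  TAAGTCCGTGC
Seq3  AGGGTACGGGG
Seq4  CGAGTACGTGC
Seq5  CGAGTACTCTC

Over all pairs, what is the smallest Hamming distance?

Pairwise Hamming distances:
  Seq1 vs Seq2: 2
  Seq1 vs Seq3: 4
  Seq1 vs Seq4: 1
  Seq1 vs Seq5: 4
  Seq2 vs Seq3: 6
  Seq2 vs Seq4: 3
  Seq2 vs Seq5: 6
  Seq3 vs Seq4: 4
  Seq3 vs Seq5: 6
  Seq4 vs Seq5: 3
The smallest is 1, between Seq1 and Seq4.

1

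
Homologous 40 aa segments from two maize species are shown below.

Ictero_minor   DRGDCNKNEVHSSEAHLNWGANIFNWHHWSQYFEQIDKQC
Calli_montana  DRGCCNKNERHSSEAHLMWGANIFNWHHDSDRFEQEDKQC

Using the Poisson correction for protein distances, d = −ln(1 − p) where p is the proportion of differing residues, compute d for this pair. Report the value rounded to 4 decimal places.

0.1924

Differing sites — 4:D/C; 10:V/R; 18:N/M; 29:W/D; 31:Q/D; 32:Y/R; 36:I/E.
p = 7/40 = 0.175000.
d = −ln(1 − 0.175000) = −ln(0.825000) = 0.1924.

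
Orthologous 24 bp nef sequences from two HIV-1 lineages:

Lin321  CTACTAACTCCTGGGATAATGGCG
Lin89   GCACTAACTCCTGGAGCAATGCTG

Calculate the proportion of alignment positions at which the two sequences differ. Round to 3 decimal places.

0.292

Differing sites — 1:C/G; 2:T/C; 15:G/A; 16:A/G; 17:T/C; 22:G/C; 23:C/T.
There are 7 differences over 24 sites, so p = 7/24 = 0.292.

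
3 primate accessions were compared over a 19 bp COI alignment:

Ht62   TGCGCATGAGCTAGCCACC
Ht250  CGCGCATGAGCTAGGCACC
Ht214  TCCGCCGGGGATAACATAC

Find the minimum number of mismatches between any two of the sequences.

2

Pairwise Hamming distances:
  Ht62 vs Ht250: 2
  Ht62 vs Ht214: 9
  Ht250 vs Ht214: 11
The smallest is 2, between Ht62 and Ht250.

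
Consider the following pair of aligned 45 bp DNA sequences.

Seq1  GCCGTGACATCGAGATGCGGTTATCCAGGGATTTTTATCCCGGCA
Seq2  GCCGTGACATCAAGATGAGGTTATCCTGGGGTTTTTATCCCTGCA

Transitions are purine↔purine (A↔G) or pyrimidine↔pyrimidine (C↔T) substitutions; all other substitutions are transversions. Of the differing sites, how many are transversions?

The sequences differ at positions 12 (G/A, transition), 18 (C/A, transversion), 27 (A/T, transversion), 31 (A/G, transition), 42 (G/T, transversion).
Of the 5 differences, 2 transitions and 3 transversions, so the answer is 3.

3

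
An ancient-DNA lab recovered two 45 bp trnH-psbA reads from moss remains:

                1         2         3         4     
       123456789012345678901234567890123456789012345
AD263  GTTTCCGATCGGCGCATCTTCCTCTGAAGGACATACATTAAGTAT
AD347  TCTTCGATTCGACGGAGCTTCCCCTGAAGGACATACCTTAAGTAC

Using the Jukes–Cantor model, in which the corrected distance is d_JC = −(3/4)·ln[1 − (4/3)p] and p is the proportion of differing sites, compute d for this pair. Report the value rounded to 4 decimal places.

0.2958

The sequences differ at positions 1 (G/T), 2 (T/C), 6 (C/G), 7 (G/A), 8 (A/T), 12 (G/A), 15 (C/G), 17 (T/G), 23 (T/C), 37 (A/C), 45 (T/C).
p = 11/45 = 0.244444.
d = −0.75 · ln(1 − (4/3)·0.244444) = −0.75 · ln(0.674075) = −0.75 · (-0.394414) = 0.2958.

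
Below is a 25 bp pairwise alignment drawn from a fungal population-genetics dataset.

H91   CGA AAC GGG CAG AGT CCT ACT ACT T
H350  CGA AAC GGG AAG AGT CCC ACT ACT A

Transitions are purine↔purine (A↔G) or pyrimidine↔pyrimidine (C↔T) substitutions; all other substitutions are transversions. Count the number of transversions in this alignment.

2

The sequences differ at positions 10 (C/A, transversion), 18 (T/C, transition), 25 (T/A, transversion).
Of the 3 differences, 1 transition and 2 transversions, so the answer is 2.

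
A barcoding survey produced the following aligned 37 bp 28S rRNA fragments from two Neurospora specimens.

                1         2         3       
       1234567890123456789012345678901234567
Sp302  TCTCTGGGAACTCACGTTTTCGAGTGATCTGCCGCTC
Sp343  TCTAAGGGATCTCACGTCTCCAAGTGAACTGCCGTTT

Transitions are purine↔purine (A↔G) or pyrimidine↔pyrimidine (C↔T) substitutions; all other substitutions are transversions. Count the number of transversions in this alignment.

4

Mismatches occur at site 4 (C↔A, transversion), site 5 (T↔A, transversion), site 10 (A↔T, transversion), site 18 (T↔C, transition), site 20 (T↔C, transition), site 22 (G↔A, transition), site 28 (T↔A, transversion), site 35 (C↔T, transition), site 37 (C↔T, transition).
Of the 9 differences, 5 transitions and 4 transversions, so the answer is 4.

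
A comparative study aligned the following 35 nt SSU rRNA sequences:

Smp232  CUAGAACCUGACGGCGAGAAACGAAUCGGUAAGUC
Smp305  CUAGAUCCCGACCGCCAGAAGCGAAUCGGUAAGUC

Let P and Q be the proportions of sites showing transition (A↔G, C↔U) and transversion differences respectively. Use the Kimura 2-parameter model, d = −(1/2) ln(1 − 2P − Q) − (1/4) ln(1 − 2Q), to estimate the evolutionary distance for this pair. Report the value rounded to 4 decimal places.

0.1586

The sequences differ at positions 6 (A/U, transversion), 9 (U/C, transition), 13 (G/C, transversion), 16 (G/C, transversion), 21 (A/G, transition).
Of the 5 differences, 2 transitions and 3 transversions over 35 sites: P = 2/35 = 0.057143, Q = 3/35 = 0.085714.
d = −0.5·ln(0.800000) − 0.25·ln(0.828572) = −0.5·(-0.223144) − 0.25·(-0.188052) = 0.1586.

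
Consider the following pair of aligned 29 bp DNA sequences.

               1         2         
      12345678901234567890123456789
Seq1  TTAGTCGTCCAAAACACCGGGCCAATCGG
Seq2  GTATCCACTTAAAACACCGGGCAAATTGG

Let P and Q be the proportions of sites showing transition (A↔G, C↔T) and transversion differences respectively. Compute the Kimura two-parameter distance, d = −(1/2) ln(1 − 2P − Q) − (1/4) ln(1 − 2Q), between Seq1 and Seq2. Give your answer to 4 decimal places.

0.4221

Mismatches occur at site 1 (T↔G, transversion), site 4 (G↔T, transversion), site 5 (T↔C, transition), site 7 (G↔A, transition), site 8 (T↔C, transition), site 9 (C↔T, transition), site 10 (C↔T, transition), site 23 (C↔A, transversion), site 27 (C↔T, transition).
Of the 9 differences, 6 transitions and 3 transversions over 29 sites: P = 6/29 = 0.206897, Q = 3/29 = 0.103448.
d = −0.5·ln(0.482758) − 0.25·ln(0.793104) = −0.5·(-0.728240) − 0.25·(-0.231801) = 0.4221.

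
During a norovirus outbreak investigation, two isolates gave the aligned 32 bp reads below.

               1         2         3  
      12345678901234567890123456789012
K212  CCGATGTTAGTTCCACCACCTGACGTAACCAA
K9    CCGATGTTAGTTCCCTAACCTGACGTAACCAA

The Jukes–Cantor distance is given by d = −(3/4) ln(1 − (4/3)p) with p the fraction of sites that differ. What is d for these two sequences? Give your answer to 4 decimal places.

0.1001

The sequences differ at positions 15 (A/C), 16 (C/T), 17 (C/A).
p = 3/32 = 0.093750.
d = −0.75 · ln(1 − (4/3)·0.093750) = −0.75 · ln(0.875000) = −0.75 · (-0.133531) = 0.1001.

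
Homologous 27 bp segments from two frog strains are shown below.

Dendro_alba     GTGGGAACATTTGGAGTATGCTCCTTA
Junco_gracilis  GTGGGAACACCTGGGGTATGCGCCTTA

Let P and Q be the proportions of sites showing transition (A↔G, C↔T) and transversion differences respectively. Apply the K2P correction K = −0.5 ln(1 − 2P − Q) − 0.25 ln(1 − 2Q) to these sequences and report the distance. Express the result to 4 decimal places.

0.1693

Mismatches occur at site 10 (T/C, transition), site 11 (T/C, transition), site 15 (A/G, transition), site 22 (T/G, transversion).
Of the 4 differences, 3 transitions and 1 transversion over 27 sites: P = 3/27 = 0.111111, Q = 1/27 = 0.037037.
d = −0.5·ln(0.740741) − 0.25·ln(0.925926) = −0.5·(-0.300104) − 0.25·(-0.076961) = 0.1693.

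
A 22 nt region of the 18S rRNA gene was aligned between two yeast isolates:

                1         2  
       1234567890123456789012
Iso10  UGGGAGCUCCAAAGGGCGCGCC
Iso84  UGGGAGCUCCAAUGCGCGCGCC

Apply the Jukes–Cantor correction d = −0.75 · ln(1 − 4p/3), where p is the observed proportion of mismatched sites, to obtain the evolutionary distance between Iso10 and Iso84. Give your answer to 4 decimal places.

The sequences differ at positions 13 (A/U), 15 (G/C).
p = 2/22 = 0.090909.
d = −0.75 · ln(1 − (4/3)·0.090909) = −0.75 · ln(0.878788) = −0.75 · (-0.129212) = 0.0969.

0.0969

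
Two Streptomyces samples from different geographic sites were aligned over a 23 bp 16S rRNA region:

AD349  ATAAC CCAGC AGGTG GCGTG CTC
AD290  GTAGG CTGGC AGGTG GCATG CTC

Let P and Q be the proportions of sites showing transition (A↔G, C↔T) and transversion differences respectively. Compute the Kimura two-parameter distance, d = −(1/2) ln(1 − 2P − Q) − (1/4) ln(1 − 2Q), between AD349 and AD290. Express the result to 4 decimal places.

The sequences differ at positions 1 (A/G, transition), 4 (A/G, transition), 5 (C/G, transversion), 7 (C/T, transition), 8 (A/G, transition), 18 (G/A, transition).
Of the 6 differences, 5 transitions and 1 transversion over 23 sites: P = 5/23 = 0.217391, Q = 1/23 = 0.043478.
d = −0.5·ln(0.521740) − 0.25·ln(0.913044) = −0.5·(-0.650586) − 0.25·(-0.090971) = 0.3480.

0.3480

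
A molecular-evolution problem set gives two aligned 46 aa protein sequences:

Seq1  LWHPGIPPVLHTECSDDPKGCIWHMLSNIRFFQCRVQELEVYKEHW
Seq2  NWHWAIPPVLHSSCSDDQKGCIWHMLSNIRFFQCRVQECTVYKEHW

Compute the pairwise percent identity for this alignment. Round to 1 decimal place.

82.6%

Differing sites — 1:L/N; 4:P/W; 5:G/A; 12:T/S; 13:E/S; 18:P/Q; 39:L/C; 40:E/T.
38 of the 46 sites match, so the percent identity is 38/46 × 100 = 82.6%.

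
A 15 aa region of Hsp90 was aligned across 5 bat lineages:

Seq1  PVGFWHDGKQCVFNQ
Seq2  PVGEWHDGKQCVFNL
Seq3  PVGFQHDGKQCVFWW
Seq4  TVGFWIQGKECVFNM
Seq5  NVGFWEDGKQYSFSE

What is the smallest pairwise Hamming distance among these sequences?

2

Pairwise Hamming distances:
  Seq1 vs Seq2: 2
  Seq1 vs Seq3: 3
  Seq1 vs Seq4: 5
  Seq1 vs Seq5: 6
  Seq2 vs Seq3: 4
  Seq2 vs Seq4: 6
  Seq2 vs Seq5: 7
  Seq3 vs Seq4: 7
  Seq3 vs Seq5: 7
  Seq4 vs Seq5: 8
The smallest is 2, between Seq1 and Seq2.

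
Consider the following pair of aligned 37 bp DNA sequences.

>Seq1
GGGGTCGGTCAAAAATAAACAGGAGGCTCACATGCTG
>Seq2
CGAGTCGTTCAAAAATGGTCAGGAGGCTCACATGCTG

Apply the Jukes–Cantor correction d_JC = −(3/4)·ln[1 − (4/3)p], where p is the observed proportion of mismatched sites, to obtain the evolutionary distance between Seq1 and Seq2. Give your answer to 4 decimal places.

0.1827

Differing sites — 1:G/C; 3:G/A; 8:G/T; 17:A/G; 18:A/G; 19:A/T.
p = 6/37 = 0.162162.
d = −0.75 · ln(1 − (4/3)·0.162162) = −0.75 · ln(0.783784) = −0.75 · (-0.243622) = 0.1827.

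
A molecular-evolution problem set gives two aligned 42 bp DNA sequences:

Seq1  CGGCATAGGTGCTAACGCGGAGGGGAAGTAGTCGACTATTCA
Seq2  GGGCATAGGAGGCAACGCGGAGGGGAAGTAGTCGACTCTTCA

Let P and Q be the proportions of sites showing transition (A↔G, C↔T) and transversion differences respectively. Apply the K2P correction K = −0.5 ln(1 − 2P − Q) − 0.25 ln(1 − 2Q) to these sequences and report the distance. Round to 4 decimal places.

The sequences differ at positions 1 (C/G, transversion), 10 (T/A, transversion), 12 (C/G, transversion), 13 (T/C, transition), 38 (A/C, transversion).
Of the 5 differences, 1 transition and 4 transversions over 42 sites: P = 1/42 = 0.023810, Q = 4/42 = 0.095238.
d = −0.5·ln(0.857142) − 0.25·ln(0.809524) = −0.5·(-0.154152) − 0.25·(-0.211309) = 0.1299.

0.1299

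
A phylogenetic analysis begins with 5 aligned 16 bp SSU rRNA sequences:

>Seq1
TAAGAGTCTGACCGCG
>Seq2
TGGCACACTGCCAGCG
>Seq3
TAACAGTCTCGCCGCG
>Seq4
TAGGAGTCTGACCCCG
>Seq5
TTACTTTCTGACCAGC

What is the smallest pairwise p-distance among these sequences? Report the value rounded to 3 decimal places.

Pairwise Hamming distances:
  Seq1 vs Seq2: 7
  Seq1 vs Seq3: 3
  Seq1 vs Seq4: 2
  Seq1 vs Seq5: 7
  Seq2 vs Seq3: 7
  Seq2 vs Seq4: 7
  Seq2 vs Seq5: 10
  Seq3 vs Seq4: 5
  Seq3 vs Seq5: 8
  Seq4 vs Seq5: 8
The smallest is 2 mismatches, between Seq1 and Seq4; p = 2/16 = 0.125.

0.125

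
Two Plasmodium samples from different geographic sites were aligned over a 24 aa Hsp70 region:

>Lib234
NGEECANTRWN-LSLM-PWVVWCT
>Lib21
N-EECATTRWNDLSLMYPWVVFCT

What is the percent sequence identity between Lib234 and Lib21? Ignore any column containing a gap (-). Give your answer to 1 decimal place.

Excluding the 3 gap columns leaves 21 comparable sites.
Mismatches occur at site 7 (N/T), site 22 (W/F).
19 of the 21 comparable sites match, so the percent identity is 19/21 × 100 = 90.5%.

90.5%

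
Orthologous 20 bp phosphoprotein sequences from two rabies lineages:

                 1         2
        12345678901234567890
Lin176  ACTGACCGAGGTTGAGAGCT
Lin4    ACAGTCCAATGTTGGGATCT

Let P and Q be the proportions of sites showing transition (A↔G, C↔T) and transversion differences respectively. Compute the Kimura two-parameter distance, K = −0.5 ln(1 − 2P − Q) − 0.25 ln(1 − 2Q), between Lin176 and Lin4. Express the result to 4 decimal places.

0.3831

Mismatches occur at site 3 (T/A, transversion), site 5 (A/T, transversion), site 8 (G/A, transition), site 10 (G/T, transversion), site 15 (A/G, transition), site 18 (G/T, transversion).
Of the 6 differences, 2 transitions and 4 transversions over 20 sites: P = 2/20 = 0.100000, Q = 4/20 = 0.200000.
d = −0.5·ln(0.600000) − 0.25·ln(0.600000) = −0.5·(-0.510826) − 0.25·(-0.510826) = 0.3831.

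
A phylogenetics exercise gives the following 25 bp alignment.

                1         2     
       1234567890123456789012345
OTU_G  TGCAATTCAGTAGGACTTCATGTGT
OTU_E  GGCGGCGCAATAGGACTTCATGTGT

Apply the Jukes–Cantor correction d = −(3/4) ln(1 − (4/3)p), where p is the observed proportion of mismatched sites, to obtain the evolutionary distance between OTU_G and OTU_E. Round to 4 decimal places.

The sequences differ at positions 1 (T/G), 4 (A/G), 5 (A/G), 6 (T/C), 7 (T/G), 10 (G/A).
p = 6/25 = 0.240000.
d = −0.75 · ln(1 − (4/3)·0.240000) = −0.75 · ln(0.680000) = −0.75 · (-0.385662) = 0.2892.

0.2892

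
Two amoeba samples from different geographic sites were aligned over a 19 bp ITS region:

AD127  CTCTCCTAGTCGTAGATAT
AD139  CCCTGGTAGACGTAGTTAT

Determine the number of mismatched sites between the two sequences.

Mismatches occur at site 2 (T↔C), site 5 (C↔G), site 6 (C↔G), site 10 (T↔A), site 16 (A↔T).
That gives 5 mismatches out of 19 aligned sites, so the Hamming distance is 5.

5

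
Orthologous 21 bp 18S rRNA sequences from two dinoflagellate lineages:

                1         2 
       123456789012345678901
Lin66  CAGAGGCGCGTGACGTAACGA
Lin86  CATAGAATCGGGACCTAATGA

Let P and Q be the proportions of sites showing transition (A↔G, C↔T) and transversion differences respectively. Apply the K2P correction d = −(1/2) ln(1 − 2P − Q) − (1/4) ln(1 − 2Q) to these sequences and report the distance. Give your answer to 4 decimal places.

0.4415

Differing sites — 3:G/T (Tv); 6:G/A (Ti); 7:C/A (Tv); 8:G/T (Tv); 11:T/G (Tv); 15:G/C (Tv); 19:C/T (Ti).
Of the 7 differences, 2 transitions and 5 transversions over 21 sites: P = 2/21 = 0.095238, Q = 5/21 = 0.238095.
d = −0.5·ln(0.571429) − 0.25·ln(0.523810) = −0.5·(-0.559615) − 0.25·(-0.646626) = 0.4415.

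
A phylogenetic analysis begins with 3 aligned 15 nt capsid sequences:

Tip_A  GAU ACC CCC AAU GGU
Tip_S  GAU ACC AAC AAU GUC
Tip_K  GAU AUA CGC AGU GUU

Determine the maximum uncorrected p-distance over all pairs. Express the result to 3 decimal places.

Pairwise Hamming distances:
  Tip_A vs Tip_S: 4
  Tip_A vs Tip_K: 5
  Tip_S vs Tip_K: 6
The largest is 6 mismatches, between Tip_S and Tip_K; p = 6/15 = 0.400.

0.400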